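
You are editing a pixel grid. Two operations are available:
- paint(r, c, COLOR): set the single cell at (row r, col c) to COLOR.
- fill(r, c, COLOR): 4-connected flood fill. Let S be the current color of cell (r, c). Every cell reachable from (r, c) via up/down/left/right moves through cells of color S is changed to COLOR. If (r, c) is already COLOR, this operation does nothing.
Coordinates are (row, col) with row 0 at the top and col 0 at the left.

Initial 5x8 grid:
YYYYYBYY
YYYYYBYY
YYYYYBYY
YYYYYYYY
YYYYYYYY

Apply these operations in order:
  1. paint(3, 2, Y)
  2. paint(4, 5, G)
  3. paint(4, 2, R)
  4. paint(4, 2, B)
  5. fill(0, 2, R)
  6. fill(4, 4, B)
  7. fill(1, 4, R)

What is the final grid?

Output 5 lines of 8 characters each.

Answer: RRRRRRRR
RRRRRRRR
RRRRRRRR
RRRRRRRR
RRRRRGRR

Derivation:
After op 1 paint(3,2,Y):
YYYYYBYY
YYYYYBYY
YYYYYBYY
YYYYYYYY
YYYYYYYY
After op 2 paint(4,5,G):
YYYYYBYY
YYYYYBYY
YYYYYBYY
YYYYYYYY
YYYYYGYY
After op 3 paint(4,2,R):
YYYYYBYY
YYYYYBYY
YYYYYBYY
YYYYYYYY
YYRYYGYY
After op 4 paint(4,2,B):
YYYYYBYY
YYYYYBYY
YYYYYBYY
YYYYYYYY
YYBYYGYY
After op 5 fill(0,2,R) [35 cells changed]:
RRRRRBRR
RRRRRBRR
RRRRRBRR
RRRRRRRR
RRBRRGRR
After op 6 fill(4,4,B) [35 cells changed]:
BBBBBBBB
BBBBBBBB
BBBBBBBB
BBBBBBBB
BBBBBGBB
After op 7 fill(1,4,R) [39 cells changed]:
RRRRRRRR
RRRRRRRR
RRRRRRRR
RRRRRRRR
RRRRRGRR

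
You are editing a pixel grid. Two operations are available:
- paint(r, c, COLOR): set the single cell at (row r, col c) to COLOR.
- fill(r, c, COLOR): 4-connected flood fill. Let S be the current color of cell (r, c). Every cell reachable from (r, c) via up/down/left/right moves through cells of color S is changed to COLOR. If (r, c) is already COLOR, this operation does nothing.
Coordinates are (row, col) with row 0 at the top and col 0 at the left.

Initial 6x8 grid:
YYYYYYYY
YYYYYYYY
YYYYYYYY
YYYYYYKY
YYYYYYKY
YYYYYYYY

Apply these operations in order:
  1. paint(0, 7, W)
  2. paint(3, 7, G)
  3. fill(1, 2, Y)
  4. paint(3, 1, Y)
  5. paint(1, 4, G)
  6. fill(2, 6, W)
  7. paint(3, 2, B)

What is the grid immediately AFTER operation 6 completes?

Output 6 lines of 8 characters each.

After op 1 paint(0,7,W):
YYYYYYYW
YYYYYYYY
YYYYYYYY
YYYYYYKY
YYYYYYKY
YYYYYYYY
After op 2 paint(3,7,G):
YYYYYYYW
YYYYYYYY
YYYYYYYY
YYYYYYKG
YYYYYYKY
YYYYYYYY
After op 3 fill(1,2,Y) [0 cells changed]:
YYYYYYYW
YYYYYYYY
YYYYYYYY
YYYYYYKG
YYYYYYKY
YYYYYYYY
After op 4 paint(3,1,Y):
YYYYYYYW
YYYYYYYY
YYYYYYYY
YYYYYYKG
YYYYYYKY
YYYYYYYY
After op 5 paint(1,4,G):
YYYYYYYW
YYYYGYYY
YYYYYYYY
YYYYYYKG
YYYYYYKY
YYYYYYYY
After op 6 fill(2,6,W) [43 cells changed]:
WWWWWWWW
WWWWGWWW
WWWWWWWW
WWWWWWKG
WWWWWWKW
WWWWWWWW

Answer: WWWWWWWW
WWWWGWWW
WWWWWWWW
WWWWWWKG
WWWWWWKW
WWWWWWWW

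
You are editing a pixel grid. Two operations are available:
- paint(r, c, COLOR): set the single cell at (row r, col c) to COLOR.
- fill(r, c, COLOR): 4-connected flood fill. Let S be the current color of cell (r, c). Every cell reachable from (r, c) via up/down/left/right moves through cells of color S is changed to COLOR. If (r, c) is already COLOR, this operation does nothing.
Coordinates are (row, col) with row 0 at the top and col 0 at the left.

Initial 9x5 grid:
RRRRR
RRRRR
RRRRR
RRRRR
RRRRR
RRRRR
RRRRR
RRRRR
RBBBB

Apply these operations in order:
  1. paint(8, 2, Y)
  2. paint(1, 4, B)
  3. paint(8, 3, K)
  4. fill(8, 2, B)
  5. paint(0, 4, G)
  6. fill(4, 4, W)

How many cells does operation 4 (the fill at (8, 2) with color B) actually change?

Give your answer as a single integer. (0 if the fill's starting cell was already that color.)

After op 1 paint(8,2,Y):
RRRRR
RRRRR
RRRRR
RRRRR
RRRRR
RRRRR
RRRRR
RRRRR
RBYBB
After op 2 paint(1,4,B):
RRRRR
RRRRB
RRRRR
RRRRR
RRRRR
RRRRR
RRRRR
RRRRR
RBYBB
After op 3 paint(8,3,K):
RRRRR
RRRRB
RRRRR
RRRRR
RRRRR
RRRRR
RRRRR
RRRRR
RBYKB
After op 4 fill(8,2,B) [1 cells changed]:
RRRRR
RRRRB
RRRRR
RRRRR
RRRRR
RRRRR
RRRRR
RRRRR
RBBKB

Answer: 1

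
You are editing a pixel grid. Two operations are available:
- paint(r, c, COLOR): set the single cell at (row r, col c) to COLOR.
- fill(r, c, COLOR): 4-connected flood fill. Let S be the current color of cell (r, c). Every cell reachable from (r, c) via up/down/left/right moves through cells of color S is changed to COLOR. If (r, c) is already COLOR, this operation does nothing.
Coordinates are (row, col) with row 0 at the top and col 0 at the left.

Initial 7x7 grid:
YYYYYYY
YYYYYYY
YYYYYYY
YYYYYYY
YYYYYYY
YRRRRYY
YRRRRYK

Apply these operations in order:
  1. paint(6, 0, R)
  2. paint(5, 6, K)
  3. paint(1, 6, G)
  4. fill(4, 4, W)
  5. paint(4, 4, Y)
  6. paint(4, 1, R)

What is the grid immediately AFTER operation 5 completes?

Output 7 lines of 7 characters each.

Answer: WWWWWWW
WWWWWWG
WWWWWWW
WWWWWWW
WWWWYWW
WRRRRWK
RRRRRWK

Derivation:
After op 1 paint(6,0,R):
YYYYYYY
YYYYYYY
YYYYYYY
YYYYYYY
YYYYYYY
YRRRRYY
RRRRRYK
After op 2 paint(5,6,K):
YYYYYYY
YYYYYYY
YYYYYYY
YYYYYYY
YYYYYYY
YRRRRYK
RRRRRYK
After op 3 paint(1,6,G):
YYYYYYY
YYYYYYG
YYYYYYY
YYYYYYY
YYYYYYY
YRRRRYK
RRRRRYK
After op 4 fill(4,4,W) [37 cells changed]:
WWWWWWW
WWWWWWG
WWWWWWW
WWWWWWW
WWWWWWW
WRRRRWK
RRRRRWK
After op 5 paint(4,4,Y):
WWWWWWW
WWWWWWG
WWWWWWW
WWWWWWW
WWWWYWW
WRRRRWK
RRRRRWK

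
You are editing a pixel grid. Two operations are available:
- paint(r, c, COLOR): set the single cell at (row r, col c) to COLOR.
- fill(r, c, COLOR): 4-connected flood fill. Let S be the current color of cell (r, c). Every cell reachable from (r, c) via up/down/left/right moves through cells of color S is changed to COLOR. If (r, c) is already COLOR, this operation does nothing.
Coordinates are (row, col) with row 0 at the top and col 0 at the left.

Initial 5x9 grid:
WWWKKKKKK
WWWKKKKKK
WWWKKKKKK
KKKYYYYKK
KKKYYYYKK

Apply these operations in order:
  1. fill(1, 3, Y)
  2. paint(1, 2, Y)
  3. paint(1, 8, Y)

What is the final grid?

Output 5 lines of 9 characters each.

After op 1 fill(1,3,Y) [22 cells changed]:
WWWYYYYYY
WWWYYYYYY
WWWYYYYYY
KKKYYYYYY
KKKYYYYYY
After op 2 paint(1,2,Y):
WWWYYYYYY
WWYYYYYYY
WWWYYYYYY
KKKYYYYYY
KKKYYYYYY
After op 3 paint(1,8,Y):
WWWYYYYYY
WWYYYYYYY
WWWYYYYYY
KKKYYYYYY
KKKYYYYYY

Answer: WWWYYYYYY
WWYYYYYYY
WWWYYYYYY
KKKYYYYYY
KKKYYYYYY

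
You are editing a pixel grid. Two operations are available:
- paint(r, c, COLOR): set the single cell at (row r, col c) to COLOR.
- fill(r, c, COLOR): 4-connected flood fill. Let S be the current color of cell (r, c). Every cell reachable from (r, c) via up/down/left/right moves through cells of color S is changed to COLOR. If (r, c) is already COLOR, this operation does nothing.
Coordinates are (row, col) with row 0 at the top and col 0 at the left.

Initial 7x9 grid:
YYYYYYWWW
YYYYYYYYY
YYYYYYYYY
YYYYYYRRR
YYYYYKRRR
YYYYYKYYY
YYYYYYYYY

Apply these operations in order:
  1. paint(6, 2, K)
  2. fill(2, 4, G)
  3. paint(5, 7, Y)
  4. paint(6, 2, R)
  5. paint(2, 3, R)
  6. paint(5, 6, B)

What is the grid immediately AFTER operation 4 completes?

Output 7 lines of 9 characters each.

After op 1 paint(6,2,K):
YYYYYYWWW
YYYYYYYYY
YYYYYYYYY
YYYYYYRRR
YYYYYKRRR
YYYYYKYYY
YYKYYYYYY
After op 2 fill(2,4,G) [51 cells changed]:
GGGGGGWWW
GGGGGGGGG
GGGGGGGGG
GGGGGGRRR
GGGGGKRRR
GGGGGKGGG
GGKGGGGGG
After op 3 paint(5,7,Y):
GGGGGGWWW
GGGGGGGGG
GGGGGGGGG
GGGGGGRRR
GGGGGKRRR
GGGGGKGYG
GGKGGGGGG
After op 4 paint(6,2,R):
GGGGGGWWW
GGGGGGGGG
GGGGGGGGG
GGGGGGRRR
GGGGGKRRR
GGGGGKGYG
GGRGGGGGG

Answer: GGGGGGWWW
GGGGGGGGG
GGGGGGGGG
GGGGGGRRR
GGGGGKRRR
GGGGGKGYG
GGRGGGGGG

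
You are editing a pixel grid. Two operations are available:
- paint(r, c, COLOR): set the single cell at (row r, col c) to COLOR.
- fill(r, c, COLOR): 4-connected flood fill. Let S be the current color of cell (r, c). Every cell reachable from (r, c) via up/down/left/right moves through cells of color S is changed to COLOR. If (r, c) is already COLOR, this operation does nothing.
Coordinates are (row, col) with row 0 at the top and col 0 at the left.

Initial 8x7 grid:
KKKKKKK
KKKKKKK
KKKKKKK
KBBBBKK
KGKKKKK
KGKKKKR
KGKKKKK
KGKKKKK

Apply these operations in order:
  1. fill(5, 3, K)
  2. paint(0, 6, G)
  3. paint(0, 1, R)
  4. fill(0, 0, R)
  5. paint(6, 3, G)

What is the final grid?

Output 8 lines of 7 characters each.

After op 1 fill(5,3,K) [0 cells changed]:
KKKKKKK
KKKKKKK
KKKKKKK
KBBBBKK
KGKKKKK
KGKKKKR
KGKKKKK
KGKKKKK
After op 2 paint(0,6,G):
KKKKKKG
KKKKKKK
KKKKKKK
KBBBBKK
KGKKKKK
KGKKKKR
KGKKKKK
KGKKKKK
After op 3 paint(0,1,R):
KRKKKKG
KKKKKKK
KKKKKKK
KBBBBKK
KGKKKKK
KGKKKKR
KGKKKKK
KGKKKKK
After op 4 fill(0,0,R) [45 cells changed]:
RRRRRRG
RRRRRRR
RRRRRRR
RBBBBRR
RGRRRRR
RGRRRRR
RGRRRRR
RGRRRRR
After op 5 paint(6,3,G):
RRRRRRG
RRRRRRR
RRRRRRR
RBBBBRR
RGRRRRR
RGRRRRR
RGRGRRR
RGRRRRR

Answer: RRRRRRG
RRRRRRR
RRRRRRR
RBBBBRR
RGRRRRR
RGRRRRR
RGRGRRR
RGRRRRR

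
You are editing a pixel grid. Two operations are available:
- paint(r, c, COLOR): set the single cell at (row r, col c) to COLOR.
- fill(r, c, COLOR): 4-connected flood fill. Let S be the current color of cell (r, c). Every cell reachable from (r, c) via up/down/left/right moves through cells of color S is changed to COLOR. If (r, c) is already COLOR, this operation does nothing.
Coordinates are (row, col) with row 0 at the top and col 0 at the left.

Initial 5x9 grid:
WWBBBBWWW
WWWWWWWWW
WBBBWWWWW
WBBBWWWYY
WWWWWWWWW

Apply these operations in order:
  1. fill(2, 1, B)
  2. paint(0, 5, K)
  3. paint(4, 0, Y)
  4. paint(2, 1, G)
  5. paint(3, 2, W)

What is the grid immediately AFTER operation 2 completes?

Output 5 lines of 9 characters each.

Answer: WWBBBKWWW
WWWWWWWWW
WBBBWWWWW
WBBBWWWYY
WWWWWWWWW

Derivation:
After op 1 fill(2,1,B) [0 cells changed]:
WWBBBBWWW
WWWWWWWWW
WBBBWWWWW
WBBBWWWYY
WWWWWWWWW
After op 2 paint(0,5,K):
WWBBBKWWW
WWWWWWWWW
WBBBWWWWW
WBBBWWWYY
WWWWWWWWW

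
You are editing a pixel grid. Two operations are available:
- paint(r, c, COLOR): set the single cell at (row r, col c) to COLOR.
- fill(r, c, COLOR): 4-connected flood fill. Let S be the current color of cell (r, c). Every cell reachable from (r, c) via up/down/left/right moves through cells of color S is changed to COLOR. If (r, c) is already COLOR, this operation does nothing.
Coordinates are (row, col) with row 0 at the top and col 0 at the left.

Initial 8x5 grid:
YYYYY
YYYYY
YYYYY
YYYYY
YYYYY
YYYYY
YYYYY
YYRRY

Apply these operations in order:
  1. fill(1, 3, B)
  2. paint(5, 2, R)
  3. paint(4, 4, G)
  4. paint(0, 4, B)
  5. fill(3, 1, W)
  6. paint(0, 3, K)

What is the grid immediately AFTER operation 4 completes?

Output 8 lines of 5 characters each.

After op 1 fill(1,3,B) [38 cells changed]:
BBBBB
BBBBB
BBBBB
BBBBB
BBBBB
BBBBB
BBBBB
BBRRB
After op 2 paint(5,2,R):
BBBBB
BBBBB
BBBBB
BBBBB
BBBBB
BBRBB
BBBBB
BBRRB
After op 3 paint(4,4,G):
BBBBB
BBBBB
BBBBB
BBBBB
BBBBG
BBRBB
BBBBB
BBRRB
After op 4 paint(0,4,B):
BBBBB
BBBBB
BBBBB
BBBBB
BBBBG
BBRBB
BBBBB
BBRRB

Answer: BBBBB
BBBBB
BBBBB
BBBBB
BBBBG
BBRBB
BBBBB
BBRRB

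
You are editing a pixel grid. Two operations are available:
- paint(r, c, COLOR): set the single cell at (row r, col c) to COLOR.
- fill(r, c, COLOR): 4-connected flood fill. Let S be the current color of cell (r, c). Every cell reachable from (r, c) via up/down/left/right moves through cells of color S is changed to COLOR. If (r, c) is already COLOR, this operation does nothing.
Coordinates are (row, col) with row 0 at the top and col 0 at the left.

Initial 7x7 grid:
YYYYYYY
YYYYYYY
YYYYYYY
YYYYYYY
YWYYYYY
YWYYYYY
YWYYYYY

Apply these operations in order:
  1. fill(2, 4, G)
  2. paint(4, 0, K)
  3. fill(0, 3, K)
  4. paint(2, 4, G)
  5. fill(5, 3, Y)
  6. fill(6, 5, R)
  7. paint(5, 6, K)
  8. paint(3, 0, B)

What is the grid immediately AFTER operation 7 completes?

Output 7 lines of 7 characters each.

Answer: RRRRRRR
RRRRRRR
RRRRGRR
RRRRRRR
RWRRRRR
GWRRRRK
GWRRRRR

Derivation:
After op 1 fill(2,4,G) [46 cells changed]:
GGGGGGG
GGGGGGG
GGGGGGG
GGGGGGG
GWGGGGG
GWGGGGG
GWGGGGG
After op 2 paint(4,0,K):
GGGGGGG
GGGGGGG
GGGGGGG
GGGGGGG
KWGGGGG
GWGGGGG
GWGGGGG
After op 3 fill(0,3,K) [43 cells changed]:
KKKKKKK
KKKKKKK
KKKKKKK
KKKKKKK
KWKKKKK
GWKKKKK
GWKKKKK
After op 4 paint(2,4,G):
KKKKKKK
KKKKKKK
KKKKGKK
KKKKKKK
KWKKKKK
GWKKKKK
GWKKKKK
After op 5 fill(5,3,Y) [43 cells changed]:
YYYYYYY
YYYYYYY
YYYYGYY
YYYYYYY
YWYYYYY
GWYYYYY
GWYYYYY
After op 6 fill(6,5,R) [43 cells changed]:
RRRRRRR
RRRRRRR
RRRRGRR
RRRRRRR
RWRRRRR
GWRRRRR
GWRRRRR
After op 7 paint(5,6,K):
RRRRRRR
RRRRRRR
RRRRGRR
RRRRRRR
RWRRRRR
GWRRRRK
GWRRRRR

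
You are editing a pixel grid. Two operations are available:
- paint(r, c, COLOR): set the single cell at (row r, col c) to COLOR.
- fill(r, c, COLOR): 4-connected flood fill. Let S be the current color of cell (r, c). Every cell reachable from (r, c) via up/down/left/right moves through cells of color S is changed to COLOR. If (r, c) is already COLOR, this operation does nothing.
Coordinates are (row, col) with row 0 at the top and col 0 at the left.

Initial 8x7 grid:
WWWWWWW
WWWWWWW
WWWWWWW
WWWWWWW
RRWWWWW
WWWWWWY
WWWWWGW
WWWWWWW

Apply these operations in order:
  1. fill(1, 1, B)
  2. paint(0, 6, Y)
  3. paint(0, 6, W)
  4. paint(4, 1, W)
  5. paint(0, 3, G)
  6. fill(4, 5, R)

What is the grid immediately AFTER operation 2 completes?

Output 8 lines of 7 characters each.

Answer: BBBBBBY
BBBBBBB
BBBBBBB
BBBBBBB
RRBBBBB
BBBBBBY
BBBBBGB
BBBBBBB

Derivation:
After op 1 fill(1,1,B) [52 cells changed]:
BBBBBBB
BBBBBBB
BBBBBBB
BBBBBBB
RRBBBBB
BBBBBBY
BBBBBGB
BBBBBBB
After op 2 paint(0,6,Y):
BBBBBBY
BBBBBBB
BBBBBBB
BBBBBBB
RRBBBBB
BBBBBBY
BBBBBGB
BBBBBBB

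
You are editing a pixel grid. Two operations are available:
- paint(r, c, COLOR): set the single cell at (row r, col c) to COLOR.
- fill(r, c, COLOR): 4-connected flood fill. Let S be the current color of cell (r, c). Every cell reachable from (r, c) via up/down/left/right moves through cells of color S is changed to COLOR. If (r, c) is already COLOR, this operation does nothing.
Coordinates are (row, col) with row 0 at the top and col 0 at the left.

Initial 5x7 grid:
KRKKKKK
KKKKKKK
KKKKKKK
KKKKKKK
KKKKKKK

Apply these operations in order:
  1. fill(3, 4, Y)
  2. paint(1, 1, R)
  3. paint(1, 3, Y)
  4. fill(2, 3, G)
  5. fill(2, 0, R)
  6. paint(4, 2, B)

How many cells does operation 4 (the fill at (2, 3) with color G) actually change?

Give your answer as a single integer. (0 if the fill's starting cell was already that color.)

After op 1 fill(3,4,Y) [34 cells changed]:
YRYYYYY
YYYYYYY
YYYYYYY
YYYYYYY
YYYYYYY
After op 2 paint(1,1,R):
YRYYYYY
YRYYYYY
YYYYYYY
YYYYYYY
YYYYYYY
After op 3 paint(1,3,Y):
YRYYYYY
YRYYYYY
YYYYYYY
YYYYYYY
YYYYYYY
After op 4 fill(2,3,G) [33 cells changed]:
GRGGGGG
GRGGGGG
GGGGGGG
GGGGGGG
GGGGGGG

Answer: 33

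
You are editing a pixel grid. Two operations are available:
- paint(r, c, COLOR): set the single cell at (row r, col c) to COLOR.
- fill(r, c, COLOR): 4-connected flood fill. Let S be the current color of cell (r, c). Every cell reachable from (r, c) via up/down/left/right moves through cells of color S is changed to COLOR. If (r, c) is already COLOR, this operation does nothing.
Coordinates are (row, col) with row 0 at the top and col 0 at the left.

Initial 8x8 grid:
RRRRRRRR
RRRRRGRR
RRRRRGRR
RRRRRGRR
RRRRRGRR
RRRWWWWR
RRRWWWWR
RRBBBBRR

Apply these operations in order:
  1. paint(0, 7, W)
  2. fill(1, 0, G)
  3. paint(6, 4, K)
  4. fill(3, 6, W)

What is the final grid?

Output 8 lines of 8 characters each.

After op 1 paint(0,7,W):
RRRRRRRW
RRRRRGRR
RRRRRGRR
RRRRRGRR
RRRRRGRR
RRRWWWWR
RRRWWWWR
RRBBBBRR
After op 2 fill(1,0,G) [47 cells changed]:
GGGGGGGW
GGGGGGGG
GGGGGGGG
GGGGGGGG
GGGGGGGG
GGGWWWWG
GGGWWWWG
GGBBBBGG
After op 3 paint(6,4,K):
GGGGGGGW
GGGGGGGG
GGGGGGGG
GGGGGGGG
GGGGGGGG
GGGWWWWG
GGGWKWWG
GGBBBBGG
After op 4 fill(3,6,W) [51 cells changed]:
WWWWWWWW
WWWWWWWW
WWWWWWWW
WWWWWWWW
WWWWWWWW
WWWWWWWW
WWWWKWWW
WWBBBBWW

Answer: WWWWWWWW
WWWWWWWW
WWWWWWWW
WWWWWWWW
WWWWWWWW
WWWWWWWW
WWWWKWWW
WWBBBBWW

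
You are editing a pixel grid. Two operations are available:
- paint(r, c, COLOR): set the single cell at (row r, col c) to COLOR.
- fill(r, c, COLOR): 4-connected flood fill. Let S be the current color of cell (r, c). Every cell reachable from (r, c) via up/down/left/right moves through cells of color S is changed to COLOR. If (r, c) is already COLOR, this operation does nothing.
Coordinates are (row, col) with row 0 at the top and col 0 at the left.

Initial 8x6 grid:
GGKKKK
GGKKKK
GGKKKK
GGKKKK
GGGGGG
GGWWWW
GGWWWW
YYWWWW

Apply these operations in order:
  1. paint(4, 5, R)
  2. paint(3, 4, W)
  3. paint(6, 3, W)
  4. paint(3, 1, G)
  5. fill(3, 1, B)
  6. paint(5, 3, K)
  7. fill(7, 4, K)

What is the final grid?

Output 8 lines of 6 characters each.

After op 1 paint(4,5,R):
GGKKKK
GGKKKK
GGKKKK
GGKKKK
GGGGGR
GGWWWW
GGWWWW
YYWWWW
After op 2 paint(3,4,W):
GGKKKK
GGKKKK
GGKKKK
GGKKWK
GGGGGR
GGWWWW
GGWWWW
YYWWWW
After op 3 paint(6,3,W):
GGKKKK
GGKKKK
GGKKKK
GGKKWK
GGGGGR
GGWWWW
GGWWWW
YYWWWW
After op 4 paint(3,1,G):
GGKKKK
GGKKKK
GGKKKK
GGKKWK
GGGGGR
GGWWWW
GGWWWW
YYWWWW
After op 5 fill(3,1,B) [17 cells changed]:
BBKKKK
BBKKKK
BBKKKK
BBKKWK
BBBBBR
BBWWWW
BBWWWW
YYWWWW
After op 6 paint(5,3,K):
BBKKKK
BBKKKK
BBKKKK
BBKKWK
BBBBBR
BBWKWW
BBWWWW
YYWWWW
After op 7 fill(7,4,K) [11 cells changed]:
BBKKKK
BBKKKK
BBKKKK
BBKKWK
BBBBBR
BBKKKK
BBKKKK
YYKKKK

Answer: BBKKKK
BBKKKK
BBKKKK
BBKKWK
BBBBBR
BBKKKK
BBKKKK
YYKKKK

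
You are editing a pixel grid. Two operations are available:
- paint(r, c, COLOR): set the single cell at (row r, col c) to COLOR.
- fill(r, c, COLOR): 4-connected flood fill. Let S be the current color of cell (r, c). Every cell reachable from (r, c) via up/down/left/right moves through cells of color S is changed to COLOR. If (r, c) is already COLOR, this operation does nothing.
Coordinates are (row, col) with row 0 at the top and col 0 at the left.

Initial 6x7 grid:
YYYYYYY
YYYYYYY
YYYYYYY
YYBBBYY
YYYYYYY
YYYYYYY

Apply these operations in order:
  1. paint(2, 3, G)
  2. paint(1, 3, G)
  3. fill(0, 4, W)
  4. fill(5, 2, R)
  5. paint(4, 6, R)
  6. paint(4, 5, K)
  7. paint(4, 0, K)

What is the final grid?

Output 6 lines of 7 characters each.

After op 1 paint(2,3,G):
YYYYYYY
YYYYYYY
YYYGYYY
YYBBBYY
YYYYYYY
YYYYYYY
After op 2 paint(1,3,G):
YYYYYYY
YYYGYYY
YYYGYYY
YYBBBYY
YYYYYYY
YYYYYYY
After op 3 fill(0,4,W) [37 cells changed]:
WWWWWWW
WWWGWWW
WWWGWWW
WWBBBWW
WWWWWWW
WWWWWWW
After op 4 fill(5,2,R) [37 cells changed]:
RRRRRRR
RRRGRRR
RRRGRRR
RRBBBRR
RRRRRRR
RRRRRRR
After op 5 paint(4,6,R):
RRRRRRR
RRRGRRR
RRRGRRR
RRBBBRR
RRRRRRR
RRRRRRR
After op 6 paint(4,5,K):
RRRRRRR
RRRGRRR
RRRGRRR
RRBBBRR
RRRRRKR
RRRRRRR
After op 7 paint(4,0,K):
RRRRRRR
RRRGRRR
RRRGRRR
RRBBBRR
KRRRRKR
RRRRRRR

Answer: RRRRRRR
RRRGRRR
RRRGRRR
RRBBBRR
KRRRRKR
RRRRRRR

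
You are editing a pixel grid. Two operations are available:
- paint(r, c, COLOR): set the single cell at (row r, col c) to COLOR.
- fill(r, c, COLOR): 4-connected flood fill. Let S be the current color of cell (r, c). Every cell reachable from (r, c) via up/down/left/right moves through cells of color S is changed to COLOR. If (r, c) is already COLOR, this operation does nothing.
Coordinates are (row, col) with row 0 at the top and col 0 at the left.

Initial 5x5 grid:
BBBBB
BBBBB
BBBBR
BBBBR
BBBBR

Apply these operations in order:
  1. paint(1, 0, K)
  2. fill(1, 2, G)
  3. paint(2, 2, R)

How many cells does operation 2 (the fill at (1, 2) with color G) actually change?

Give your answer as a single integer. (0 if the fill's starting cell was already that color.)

Answer: 21

Derivation:
After op 1 paint(1,0,K):
BBBBB
KBBBB
BBBBR
BBBBR
BBBBR
After op 2 fill(1,2,G) [21 cells changed]:
GGGGG
KGGGG
GGGGR
GGGGR
GGGGR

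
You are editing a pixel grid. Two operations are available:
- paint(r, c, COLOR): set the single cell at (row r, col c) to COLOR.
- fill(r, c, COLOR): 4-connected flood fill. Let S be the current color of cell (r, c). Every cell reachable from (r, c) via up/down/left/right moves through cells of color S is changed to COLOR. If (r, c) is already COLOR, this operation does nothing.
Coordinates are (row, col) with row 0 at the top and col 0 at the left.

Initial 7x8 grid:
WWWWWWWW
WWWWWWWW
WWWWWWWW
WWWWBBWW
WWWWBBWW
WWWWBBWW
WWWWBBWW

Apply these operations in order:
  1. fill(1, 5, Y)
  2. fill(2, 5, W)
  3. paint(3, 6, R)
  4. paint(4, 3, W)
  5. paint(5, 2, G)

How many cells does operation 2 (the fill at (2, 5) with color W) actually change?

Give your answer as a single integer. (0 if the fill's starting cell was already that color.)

After op 1 fill(1,5,Y) [48 cells changed]:
YYYYYYYY
YYYYYYYY
YYYYYYYY
YYYYBBYY
YYYYBBYY
YYYYBBYY
YYYYBBYY
After op 2 fill(2,5,W) [48 cells changed]:
WWWWWWWW
WWWWWWWW
WWWWWWWW
WWWWBBWW
WWWWBBWW
WWWWBBWW
WWWWBBWW

Answer: 48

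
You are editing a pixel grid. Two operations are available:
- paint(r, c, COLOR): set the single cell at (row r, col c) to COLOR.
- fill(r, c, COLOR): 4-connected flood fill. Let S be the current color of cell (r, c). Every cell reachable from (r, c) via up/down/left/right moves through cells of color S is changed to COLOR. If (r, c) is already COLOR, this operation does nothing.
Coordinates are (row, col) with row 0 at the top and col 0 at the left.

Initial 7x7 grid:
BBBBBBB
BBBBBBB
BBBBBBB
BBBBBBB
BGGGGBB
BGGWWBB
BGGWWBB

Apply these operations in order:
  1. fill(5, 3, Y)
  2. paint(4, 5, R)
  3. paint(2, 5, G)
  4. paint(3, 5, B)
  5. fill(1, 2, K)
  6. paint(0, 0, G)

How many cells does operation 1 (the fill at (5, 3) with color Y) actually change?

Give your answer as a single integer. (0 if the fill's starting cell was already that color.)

After op 1 fill(5,3,Y) [4 cells changed]:
BBBBBBB
BBBBBBB
BBBBBBB
BBBBBBB
BGGGGBB
BGGYYBB
BGGYYBB

Answer: 4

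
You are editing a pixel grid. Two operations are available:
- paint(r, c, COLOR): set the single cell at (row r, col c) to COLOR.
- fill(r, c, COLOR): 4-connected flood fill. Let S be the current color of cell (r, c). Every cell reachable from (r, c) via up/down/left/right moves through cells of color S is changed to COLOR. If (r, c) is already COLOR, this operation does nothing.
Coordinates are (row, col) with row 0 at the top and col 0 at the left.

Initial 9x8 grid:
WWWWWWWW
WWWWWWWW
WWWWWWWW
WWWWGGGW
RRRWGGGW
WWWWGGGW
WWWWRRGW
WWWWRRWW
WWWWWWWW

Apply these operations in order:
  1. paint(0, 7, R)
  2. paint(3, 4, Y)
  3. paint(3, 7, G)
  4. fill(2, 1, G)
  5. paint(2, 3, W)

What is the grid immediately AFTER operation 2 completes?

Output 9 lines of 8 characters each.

After op 1 paint(0,7,R):
WWWWWWWR
WWWWWWWW
WWWWWWWW
WWWWGGGW
RRRWGGGW
WWWWGGGW
WWWWRRGW
WWWWRRWW
WWWWWWWW
After op 2 paint(3,4,Y):
WWWWWWWR
WWWWWWWW
WWWWWWWW
WWWWYGGW
RRRWGGGW
WWWWGGGW
WWWWRRGW
WWWWRRWW
WWWWWWWW

Answer: WWWWWWWR
WWWWWWWW
WWWWWWWW
WWWWYGGW
RRRWGGGW
WWWWGGGW
WWWWRRGW
WWWWRRWW
WWWWWWWW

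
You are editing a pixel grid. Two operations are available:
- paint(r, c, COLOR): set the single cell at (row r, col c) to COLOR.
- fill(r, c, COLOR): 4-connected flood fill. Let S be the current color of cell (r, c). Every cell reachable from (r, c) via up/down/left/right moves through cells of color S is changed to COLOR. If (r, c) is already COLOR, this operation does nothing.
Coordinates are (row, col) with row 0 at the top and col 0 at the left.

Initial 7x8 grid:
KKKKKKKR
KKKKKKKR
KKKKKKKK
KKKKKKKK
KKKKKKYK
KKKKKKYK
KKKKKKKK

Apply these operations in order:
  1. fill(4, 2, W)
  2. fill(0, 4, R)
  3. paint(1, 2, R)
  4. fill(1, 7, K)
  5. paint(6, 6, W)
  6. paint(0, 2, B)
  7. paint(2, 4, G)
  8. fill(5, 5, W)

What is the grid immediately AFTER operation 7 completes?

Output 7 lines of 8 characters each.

Answer: KKBKKKKK
KKKKKKKK
KKKKGKKK
KKKKKKKK
KKKKKKYK
KKKKKKYK
KKKKKKWK

Derivation:
After op 1 fill(4,2,W) [52 cells changed]:
WWWWWWWR
WWWWWWWR
WWWWWWWW
WWWWWWWW
WWWWWWYW
WWWWWWYW
WWWWWWWW
After op 2 fill(0,4,R) [52 cells changed]:
RRRRRRRR
RRRRRRRR
RRRRRRRR
RRRRRRRR
RRRRRRYR
RRRRRRYR
RRRRRRRR
After op 3 paint(1,2,R):
RRRRRRRR
RRRRRRRR
RRRRRRRR
RRRRRRRR
RRRRRRYR
RRRRRRYR
RRRRRRRR
After op 4 fill(1,7,K) [54 cells changed]:
KKKKKKKK
KKKKKKKK
KKKKKKKK
KKKKKKKK
KKKKKKYK
KKKKKKYK
KKKKKKKK
After op 5 paint(6,6,W):
KKKKKKKK
KKKKKKKK
KKKKKKKK
KKKKKKKK
KKKKKKYK
KKKKKKYK
KKKKKKWK
After op 6 paint(0,2,B):
KKBKKKKK
KKKKKKKK
KKKKKKKK
KKKKKKKK
KKKKKKYK
KKKKKKYK
KKKKKKWK
After op 7 paint(2,4,G):
KKBKKKKK
KKKKKKKK
KKKKGKKK
KKKKKKKK
KKKKKKYK
KKKKKKYK
KKKKKKWK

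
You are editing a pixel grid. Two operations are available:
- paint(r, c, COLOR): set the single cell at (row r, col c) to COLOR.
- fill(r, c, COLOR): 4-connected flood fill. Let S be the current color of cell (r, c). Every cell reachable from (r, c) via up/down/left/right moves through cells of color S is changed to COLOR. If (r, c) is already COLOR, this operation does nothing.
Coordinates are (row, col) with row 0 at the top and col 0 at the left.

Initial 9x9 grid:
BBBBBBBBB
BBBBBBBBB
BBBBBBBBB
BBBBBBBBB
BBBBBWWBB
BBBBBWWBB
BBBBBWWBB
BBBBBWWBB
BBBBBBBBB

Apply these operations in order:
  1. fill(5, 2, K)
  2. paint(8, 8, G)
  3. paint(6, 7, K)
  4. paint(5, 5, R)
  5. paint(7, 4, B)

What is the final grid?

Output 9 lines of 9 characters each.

Answer: KKKKKKKKK
KKKKKKKKK
KKKKKKKKK
KKKKKKKKK
KKKKKWWKK
KKKKKRWKK
KKKKKWWKK
KKKKBWWKK
KKKKKKKKG

Derivation:
After op 1 fill(5,2,K) [73 cells changed]:
KKKKKKKKK
KKKKKKKKK
KKKKKKKKK
KKKKKKKKK
KKKKKWWKK
KKKKKWWKK
KKKKKWWKK
KKKKKWWKK
KKKKKKKKK
After op 2 paint(8,8,G):
KKKKKKKKK
KKKKKKKKK
KKKKKKKKK
KKKKKKKKK
KKKKKWWKK
KKKKKWWKK
KKKKKWWKK
KKKKKWWKK
KKKKKKKKG
After op 3 paint(6,7,K):
KKKKKKKKK
KKKKKKKKK
KKKKKKKKK
KKKKKKKKK
KKKKKWWKK
KKKKKWWKK
KKKKKWWKK
KKKKKWWKK
KKKKKKKKG
After op 4 paint(5,5,R):
KKKKKKKKK
KKKKKKKKK
KKKKKKKKK
KKKKKKKKK
KKKKKWWKK
KKKKKRWKK
KKKKKWWKK
KKKKKWWKK
KKKKKKKKG
After op 5 paint(7,4,B):
KKKKKKKKK
KKKKKKKKK
KKKKKKKKK
KKKKKKKKK
KKKKKWWKK
KKKKKRWKK
KKKKKWWKK
KKKKBWWKK
KKKKKKKKG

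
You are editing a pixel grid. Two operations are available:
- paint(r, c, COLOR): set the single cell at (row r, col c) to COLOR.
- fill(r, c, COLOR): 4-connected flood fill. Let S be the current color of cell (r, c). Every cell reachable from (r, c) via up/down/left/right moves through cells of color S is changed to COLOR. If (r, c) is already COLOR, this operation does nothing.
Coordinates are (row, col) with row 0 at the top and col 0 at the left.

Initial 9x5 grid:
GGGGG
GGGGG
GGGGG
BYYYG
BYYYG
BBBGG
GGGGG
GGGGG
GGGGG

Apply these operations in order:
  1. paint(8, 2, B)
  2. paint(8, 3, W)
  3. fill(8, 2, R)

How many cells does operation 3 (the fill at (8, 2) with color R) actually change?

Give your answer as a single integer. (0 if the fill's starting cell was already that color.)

After op 1 paint(8,2,B):
GGGGG
GGGGG
GGGGG
BYYYG
BYYYG
BBBGG
GGGGG
GGGGG
GGBGG
After op 2 paint(8,3,W):
GGGGG
GGGGG
GGGGG
BYYYG
BYYYG
BBBGG
GGGGG
GGGGG
GGBWG
After op 3 fill(8,2,R) [1 cells changed]:
GGGGG
GGGGG
GGGGG
BYYYG
BYYYG
BBBGG
GGGGG
GGGGG
GGRWG

Answer: 1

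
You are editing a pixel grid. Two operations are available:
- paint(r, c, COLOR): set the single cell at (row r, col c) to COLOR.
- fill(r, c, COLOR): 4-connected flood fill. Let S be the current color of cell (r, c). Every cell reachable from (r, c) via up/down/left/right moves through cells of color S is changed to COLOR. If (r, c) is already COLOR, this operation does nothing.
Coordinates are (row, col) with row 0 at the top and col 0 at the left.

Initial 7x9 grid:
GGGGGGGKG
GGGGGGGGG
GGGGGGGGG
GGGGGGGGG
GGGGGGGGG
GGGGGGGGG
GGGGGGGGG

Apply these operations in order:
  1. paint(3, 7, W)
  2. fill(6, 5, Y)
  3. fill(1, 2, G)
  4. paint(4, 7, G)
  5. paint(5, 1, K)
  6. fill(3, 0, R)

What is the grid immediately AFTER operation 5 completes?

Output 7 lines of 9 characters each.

Answer: GGGGGGGKG
GGGGGGGGG
GGGGGGGGG
GGGGGGGWG
GGGGGGGGG
GKGGGGGGG
GGGGGGGGG

Derivation:
After op 1 paint(3,7,W):
GGGGGGGKG
GGGGGGGGG
GGGGGGGGG
GGGGGGGWG
GGGGGGGGG
GGGGGGGGG
GGGGGGGGG
After op 2 fill(6,5,Y) [61 cells changed]:
YYYYYYYKY
YYYYYYYYY
YYYYYYYYY
YYYYYYYWY
YYYYYYYYY
YYYYYYYYY
YYYYYYYYY
After op 3 fill(1,2,G) [61 cells changed]:
GGGGGGGKG
GGGGGGGGG
GGGGGGGGG
GGGGGGGWG
GGGGGGGGG
GGGGGGGGG
GGGGGGGGG
After op 4 paint(4,7,G):
GGGGGGGKG
GGGGGGGGG
GGGGGGGGG
GGGGGGGWG
GGGGGGGGG
GGGGGGGGG
GGGGGGGGG
After op 5 paint(5,1,K):
GGGGGGGKG
GGGGGGGGG
GGGGGGGGG
GGGGGGGWG
GGGGGGGGG
GKGGGGGGG
GGGGGGGGG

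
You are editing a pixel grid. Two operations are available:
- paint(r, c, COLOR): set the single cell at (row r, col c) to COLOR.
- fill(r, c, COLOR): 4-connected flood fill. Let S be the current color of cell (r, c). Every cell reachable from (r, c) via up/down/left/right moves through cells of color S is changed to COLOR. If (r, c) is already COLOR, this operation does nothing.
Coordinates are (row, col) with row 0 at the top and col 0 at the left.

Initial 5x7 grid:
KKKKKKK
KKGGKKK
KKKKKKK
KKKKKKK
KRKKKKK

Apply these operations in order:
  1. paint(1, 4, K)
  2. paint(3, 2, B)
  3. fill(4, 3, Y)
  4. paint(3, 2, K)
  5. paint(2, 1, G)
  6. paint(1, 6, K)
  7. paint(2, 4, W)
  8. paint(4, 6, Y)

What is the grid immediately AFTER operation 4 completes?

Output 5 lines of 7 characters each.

Answer: YYYYYYY
YYGGYYY
YYYYYYY
YYKYYYY
YRYYYYY

Derivation:
After op 1 paint(1,4,K):
KKKKKKK
KKGGKKK
KKKKKKK
KKKKKKK
KRKKKKK
After op 2 paint(3,2,B):
KKKKKKK
KKGGKKK
KKKKKKK
KKBKKKK
KRKKKKK
After op 3 fill(4,3,Y) [31 cells changed]:
YYYYYYY
YYGGYYY
YYYYYYY
YYBYYYY
YRYYYYY
After op 4 paint(3,2,K):
YYYYYYY
YYGGYYY
YYYYYYY
YYKYYYY
YRYYYYY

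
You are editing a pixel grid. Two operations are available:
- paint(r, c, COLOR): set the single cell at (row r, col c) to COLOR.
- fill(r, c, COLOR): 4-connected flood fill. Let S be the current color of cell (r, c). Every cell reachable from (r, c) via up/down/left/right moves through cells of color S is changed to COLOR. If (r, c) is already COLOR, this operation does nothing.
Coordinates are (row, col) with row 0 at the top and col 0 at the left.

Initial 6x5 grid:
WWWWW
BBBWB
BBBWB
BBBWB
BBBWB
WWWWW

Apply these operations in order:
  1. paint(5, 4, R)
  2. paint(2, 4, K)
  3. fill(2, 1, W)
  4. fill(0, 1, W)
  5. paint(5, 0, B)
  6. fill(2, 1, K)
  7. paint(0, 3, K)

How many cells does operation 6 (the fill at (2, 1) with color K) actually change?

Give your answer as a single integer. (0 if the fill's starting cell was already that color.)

Answer: 24

Derivation:
After op 1 paint(5,4,R):
WWWWW
BBBWB
BBBWB
BBBWB
BBBWB
WWWWR
After op 2 paint(2,4,K):
WWWWW
BBBWB
BBBWK
BBBWB
BBBWB
WWWWR
After op 3 fill(2,1,W) [12 cells changed]:
WWWWW
WWWWB
WWWWK
WWWWB
WWWWB
WWWWR
After op 4 fill(0,1,W) [0 cells changed]:
WWWWW
WWWWB
WWWWK
WWWWB
WWWWB
WWWWR
After op 5 paint(5,0,B):
WWWWW
WWWWB
WWWWK
WWWWB
WWWWB
BWWWR
After op 6 fill(2,1,K) [24 cells changed]:
KKKKK
KKKKB
KKKKK
KKKKB
KKKKB
BKKKR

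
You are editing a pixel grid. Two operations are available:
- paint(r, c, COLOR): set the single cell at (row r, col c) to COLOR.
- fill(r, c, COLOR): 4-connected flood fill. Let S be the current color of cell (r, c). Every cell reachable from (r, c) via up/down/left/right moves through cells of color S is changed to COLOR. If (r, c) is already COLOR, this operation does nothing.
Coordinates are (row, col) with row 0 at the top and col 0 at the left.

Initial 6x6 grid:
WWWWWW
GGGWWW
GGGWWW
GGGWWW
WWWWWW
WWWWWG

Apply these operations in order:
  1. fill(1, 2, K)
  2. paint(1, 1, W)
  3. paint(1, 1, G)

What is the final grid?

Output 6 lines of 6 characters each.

After op 1 fill(1,2,K) [9 cells changed]:
WWWWWW
KKKWWW
KKKWWW
KKKWWW
WWWWWW
WWWWWG
After op 2 paint(1,1,W):
WWWWWW
KWKWWW
KKKWWW
KKKWWW
WWWWWW
WWWWWG
After op 3 paint(1,1,G):
WWWWWW
KGKWWW
KKKWWW
KKKWWW
WWWWWW
WWWWWG

Answer: WWWWWW
KGKWWW
KKKWWW
KKKWWW
WWWWWW
WWWWWG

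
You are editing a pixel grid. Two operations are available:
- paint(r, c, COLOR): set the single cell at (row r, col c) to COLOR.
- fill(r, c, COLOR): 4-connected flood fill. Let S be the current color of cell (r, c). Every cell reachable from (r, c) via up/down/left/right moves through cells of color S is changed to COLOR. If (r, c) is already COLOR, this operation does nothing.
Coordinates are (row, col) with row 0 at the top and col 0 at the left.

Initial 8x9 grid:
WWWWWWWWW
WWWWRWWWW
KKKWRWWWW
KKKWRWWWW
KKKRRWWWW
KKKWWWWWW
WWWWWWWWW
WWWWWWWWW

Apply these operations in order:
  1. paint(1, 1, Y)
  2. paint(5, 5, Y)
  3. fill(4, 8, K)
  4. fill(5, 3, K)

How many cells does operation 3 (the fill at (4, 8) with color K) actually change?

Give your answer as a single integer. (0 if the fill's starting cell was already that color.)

After op 1 paint(1,1,Y):
WWWWWWWWW
WYWWRWWWW
KKKWRWWWW
KKKWRWWWW
KKKRRWWWW
KKKWWWWWW
WWWWWWWWW
WWWWWWWWW
After op 2 paint(5,5,Y):
WWWWWWWWW
WYWWRWWWW
KKKWRWWWW
KKKWRWWWW
KKKRRWWWW
KKKWWYWWW
WWWWWWWWW
WWWWWWWWW
After op 3 fill(4,8,K) [53 cells changed]:
KKKKKKKKK
KYKKRKKKK
KKKKRKKKK
KKKKRKKKK
KKKRRKKKK
KKKKKYKKK
KKKKKKKKK
KKKKKKKKK

Answer: 53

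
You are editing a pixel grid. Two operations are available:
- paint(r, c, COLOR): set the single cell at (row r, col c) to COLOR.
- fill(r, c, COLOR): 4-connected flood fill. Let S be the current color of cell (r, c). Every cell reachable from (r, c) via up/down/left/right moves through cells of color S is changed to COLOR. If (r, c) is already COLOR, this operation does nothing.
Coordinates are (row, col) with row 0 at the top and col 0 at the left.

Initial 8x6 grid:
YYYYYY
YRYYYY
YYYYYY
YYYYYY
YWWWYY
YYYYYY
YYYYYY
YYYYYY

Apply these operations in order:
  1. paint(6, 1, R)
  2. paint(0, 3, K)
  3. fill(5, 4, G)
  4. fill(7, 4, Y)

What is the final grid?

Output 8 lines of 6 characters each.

Answer: YYYKYY
YRYYYY
YYYYYY
YYYYYY
YWWWYY
YYYYYY
YRYYYY
YYYYYY

Derivation:
After op 1 paint(6,1,R):
YYYYYY
YRYYYY
YYYYYY
YYYYYY
YWWWYY
YYYYYY
YRYYYY
YYYYYY
After op 2 paint(0,3,K):
YYYKYY
YRYYYY
YYYYYY
YYYYYY
YWWWYY
YYYYYY
YRYYYY
YYYYYY
After op 3 fill(5,4,G) [42 cells changed]:
GGGKGG
GRGGGG
GGGGGG
GGGGGG
GWWWGG
GGGGGG
GRGGGG
GGGGGG
After op 4 fill(7,4,Y) [42 cells changed]:
YYYKYY
YRYYYY
YYYYYY
YYYYYY
YWWWYY
YYYYYY
YRYYYY
YYYYYY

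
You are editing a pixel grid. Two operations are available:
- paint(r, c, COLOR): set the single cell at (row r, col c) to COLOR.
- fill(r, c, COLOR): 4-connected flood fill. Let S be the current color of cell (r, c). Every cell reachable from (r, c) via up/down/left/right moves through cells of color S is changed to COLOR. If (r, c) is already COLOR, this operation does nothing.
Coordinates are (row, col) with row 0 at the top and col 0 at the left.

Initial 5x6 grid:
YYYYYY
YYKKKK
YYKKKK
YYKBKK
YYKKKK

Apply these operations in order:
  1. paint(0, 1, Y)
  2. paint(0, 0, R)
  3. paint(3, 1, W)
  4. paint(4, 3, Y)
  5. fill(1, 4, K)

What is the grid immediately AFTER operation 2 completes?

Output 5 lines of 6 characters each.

After op 1 paint(0,1,Y):
YYYYYY
YYKKKK
YYKKKK
YYKBKK
YYKKKK
After op 2 paint(0,0,R):
RYYYYY
YYKKKK
YYKKKK
YYKBKK
YYKKKK

Answer: RYYYYY
YYKKKK
YYKKKK
YYKBKK
YYKKKK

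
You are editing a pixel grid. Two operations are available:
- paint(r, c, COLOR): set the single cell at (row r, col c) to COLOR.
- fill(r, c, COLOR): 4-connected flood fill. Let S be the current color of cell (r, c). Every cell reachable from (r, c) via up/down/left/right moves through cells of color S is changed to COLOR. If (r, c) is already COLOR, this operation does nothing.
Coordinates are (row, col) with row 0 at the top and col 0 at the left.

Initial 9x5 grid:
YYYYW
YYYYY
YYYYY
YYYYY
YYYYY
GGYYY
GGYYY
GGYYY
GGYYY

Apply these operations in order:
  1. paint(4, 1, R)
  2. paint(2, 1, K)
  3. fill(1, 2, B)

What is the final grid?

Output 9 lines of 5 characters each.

Answer: BBBBW
BBBBB
BKBBB
BBBBB
BRBBB
GGBBB
GGBBB
GGBBB
GGBBB

Derivation:
After op 1 paint(4,1,R):
YYYYW
YYYYY
YYYYY
YYYYY
YRYYY
GGYYY
GGYYY
GGYYY
GGYYY
After op 2 paint(2,1,K):
YYYYW
YYYYY
YKYYY
YYYYY
YRYYY
GGYYY
GGYYY
GGYYY
GGYYY
After op 3 fill(1,2,B) [34 cells changed]:
BBBBW
BBBBB
BKBBB
BBBBB
BRBBB
GGBBB
GGBBB
GGBBB
GGBBB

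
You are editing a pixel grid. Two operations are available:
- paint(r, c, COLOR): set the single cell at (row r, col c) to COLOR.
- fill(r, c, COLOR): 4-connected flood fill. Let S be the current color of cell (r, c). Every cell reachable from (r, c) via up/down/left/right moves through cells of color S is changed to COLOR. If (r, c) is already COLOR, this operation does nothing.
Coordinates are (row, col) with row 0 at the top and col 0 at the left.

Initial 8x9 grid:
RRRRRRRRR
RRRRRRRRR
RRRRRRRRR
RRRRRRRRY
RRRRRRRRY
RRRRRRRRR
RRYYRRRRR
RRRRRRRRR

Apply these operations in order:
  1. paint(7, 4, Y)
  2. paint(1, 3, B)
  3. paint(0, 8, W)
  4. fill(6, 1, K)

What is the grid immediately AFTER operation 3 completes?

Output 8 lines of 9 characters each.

Answer: RRRRRRRRW
RRRBRRRRR
RRRRRRRRR
RRRRRRRRY
RRRRRRRRY
RRRRRRRRR
RRYYRRRRR
RRRRYRRRR

Derivation:
After op 1 paint(7,4,Y):
RRRRRRRRR
RRRRRRRRR
RRRRRRRRR
RRRRRRRRY
RRRRRRRRY
RRRRRRRRR
RRYYRRRRR
RRRRYRRRR
After op 2 paint(1,3,B):
RRRRRRRRR
RRRBRRRRR
RRRRRRRRR
RRRRRRRRY
RRRRRRRRY
RRRRRRRRR
RRYYRRRRR
RRRRYRRRR
After op 3 paint(0,8,W):
RRRRRRRRW
RRRBRRRRR
RRRRRRRRR
RRRRRRRRY
RRRRRRRRY
RRRRRRRRR
RRYYRRRRR
RRRRYRRRR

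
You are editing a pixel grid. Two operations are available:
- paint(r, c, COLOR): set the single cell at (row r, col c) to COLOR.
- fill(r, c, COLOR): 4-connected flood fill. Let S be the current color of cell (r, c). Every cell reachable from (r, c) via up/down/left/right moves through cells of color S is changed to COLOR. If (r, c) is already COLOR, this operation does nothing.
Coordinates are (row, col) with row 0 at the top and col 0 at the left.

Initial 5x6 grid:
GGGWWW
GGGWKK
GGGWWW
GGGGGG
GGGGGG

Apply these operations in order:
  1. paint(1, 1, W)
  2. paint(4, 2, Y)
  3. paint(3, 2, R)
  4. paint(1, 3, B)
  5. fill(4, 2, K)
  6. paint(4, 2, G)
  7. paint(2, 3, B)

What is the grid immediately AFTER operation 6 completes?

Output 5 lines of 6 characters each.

Answer: GGGWWW
GWGBKK
GGGWWW
GGRGGG
GGGGGG

Derivation:
After op 1 paint(1,1,W):
GGGWWW
GWGWKK
GGGWWW
GGGGGG
GGGGGG
After op 2 paint(4,2,Y):
GGGWWW
GWGWKK
GGGWWW
GGGGGG
GGYGGG
After op 3 paint(3,2,R):
GGGWWW
GWGWKK
GGGWWW
GGRGGG
GGYGGG
After op 4 paint(1,3,B):
GGGWWW
GWGBKK
GGGWWW
GGRGGG
GGYGGG
After op 5 fill(4,2,K) [1 cells changed]:
GGGWWW
GWGBKK
GGGWWW
GGRGGG
GGKGGG
After op 6 paint(4,2,G):
GGGWWW
GWGBKK
GGGWWW
GGRGGG
GGGGGG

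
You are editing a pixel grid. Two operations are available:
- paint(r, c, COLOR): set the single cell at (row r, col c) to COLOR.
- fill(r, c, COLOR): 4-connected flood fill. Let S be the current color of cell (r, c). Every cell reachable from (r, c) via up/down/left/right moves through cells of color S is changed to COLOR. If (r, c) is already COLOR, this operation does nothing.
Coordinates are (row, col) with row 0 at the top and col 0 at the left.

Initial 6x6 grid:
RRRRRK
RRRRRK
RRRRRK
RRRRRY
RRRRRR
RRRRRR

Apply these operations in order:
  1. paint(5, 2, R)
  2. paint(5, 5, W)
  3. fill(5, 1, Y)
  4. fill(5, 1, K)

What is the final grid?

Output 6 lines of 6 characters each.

Answer: KKKKKK
KKKKKK
KKKKKK
KKKKKK
KKKKKK
KKKKKW

Derivation:
After op 1 paint(5,2,R):
RRRRRK
RRRRRK
RRRRRK
RRRRRY
RRRRRR
RRRRRR
After op 2 paint(5,5,W):
RRRRRK
RRRRRK
RRRRRK
RRRRRY
RRRRRR
RRRRRW
After op 3 fill(5,1,Y) [31 cells changed]:
YYYYYK
YYYYYK
YYYYYK
YYYYYY
YYYYYY
YYYYYW
After op 4 fill(5,1,K) [32 cells changed]:
KKKKKK
KKKKKK
KKKKKK
KKKKKK
KKKKKK
KKKKKW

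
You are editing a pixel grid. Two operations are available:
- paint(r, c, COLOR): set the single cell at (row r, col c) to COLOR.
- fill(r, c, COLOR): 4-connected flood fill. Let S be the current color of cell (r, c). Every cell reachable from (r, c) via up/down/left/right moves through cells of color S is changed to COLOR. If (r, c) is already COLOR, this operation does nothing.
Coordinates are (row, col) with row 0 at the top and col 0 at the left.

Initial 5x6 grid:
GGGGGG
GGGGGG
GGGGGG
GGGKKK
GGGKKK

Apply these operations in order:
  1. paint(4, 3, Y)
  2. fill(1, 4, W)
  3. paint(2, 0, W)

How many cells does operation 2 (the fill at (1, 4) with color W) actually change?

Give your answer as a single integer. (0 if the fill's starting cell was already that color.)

After op 1 paint(4,3,Y):
GGGGGG
GGGGGG
GGGGGG
GGGKKK
GGGYKK
After op 2 fill(1,4,W) [24 cells changed]:
WWWWWW
WWWWWW
WWWWWW
WWWKKK
WWWYKK

Answer: 24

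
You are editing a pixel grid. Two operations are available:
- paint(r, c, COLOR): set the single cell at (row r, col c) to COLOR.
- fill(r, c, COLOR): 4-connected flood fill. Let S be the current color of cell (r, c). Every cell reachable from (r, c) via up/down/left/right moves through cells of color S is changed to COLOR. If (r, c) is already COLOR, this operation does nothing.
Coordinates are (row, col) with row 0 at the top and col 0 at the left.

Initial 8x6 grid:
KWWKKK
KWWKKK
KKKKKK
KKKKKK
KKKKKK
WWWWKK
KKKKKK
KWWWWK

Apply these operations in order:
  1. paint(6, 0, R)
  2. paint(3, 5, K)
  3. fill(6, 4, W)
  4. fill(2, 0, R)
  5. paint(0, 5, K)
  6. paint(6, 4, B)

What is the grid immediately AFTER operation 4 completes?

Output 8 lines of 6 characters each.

Answer: RRRRRR
RRRRRR
RRRRRR
RRRRRR
RRRRRR
RRRRRR
RRRRRR
KRRRRR

Derivation:
After op 1 paint(6,0,R):
KWWKKK
KWWKKK
KKKKKK
KKKKKK
KKKKKK
WWWWKK
RKKKKK
KWWWWK
After op 2 paint(3,5,K):
KWWKKK
KWWKKK
KKKKKK
KKKKKK
KKKKKK
WWWWKK
RKKKKK
KWWWWK
After op 3 fill(6,4,W) [34 cells changed]:
WWWWWW
WWWWWW
WWWWWW
WWWWWW
WWWWWW
WWWWWW
RWWWWW
KWWWWW
After op 4 fill(2,0,R) [46 cells changed]:
RRRRRR
RRRRRR
RRRRRR
RRRRRR
RRRRRR
RRRRRR
RRRRRR
KRRRRR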